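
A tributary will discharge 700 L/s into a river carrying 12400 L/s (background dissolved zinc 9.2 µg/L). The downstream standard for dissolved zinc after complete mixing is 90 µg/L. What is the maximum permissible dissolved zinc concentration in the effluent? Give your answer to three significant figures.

1520 µg/L

At the limit, (Qr·Cr + Qe·Cₑ)/(Qr + Qe) = 90:
Cₑ = (13100·90 − 12400·9.200) / 700.0 = 1521 µg/L.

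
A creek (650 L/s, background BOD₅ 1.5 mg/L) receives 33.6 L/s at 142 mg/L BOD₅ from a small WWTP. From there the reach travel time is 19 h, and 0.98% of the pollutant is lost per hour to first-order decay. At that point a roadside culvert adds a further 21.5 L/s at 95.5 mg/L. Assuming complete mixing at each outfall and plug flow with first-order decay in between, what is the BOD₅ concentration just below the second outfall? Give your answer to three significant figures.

After mixing, C = (650.0·1.500 + 33.60·142.0) / 683.6 = 5746/683.6 = 8.406 mg/L; combined flow 683.6 L/s.
0.98%/h lost → k = −ln(1 − 0.0098) = 0.009848 h⁻¹.
First-order decay: C = 8.406·exp(−k·t) = 8.406·0.8293 = 6.971 mg/L.
At the second outfall, C = (683.6·6.971 + 21.50·95.50) / (683.6 + 21.50) = 9.671 mg/L.

9.67 mg/L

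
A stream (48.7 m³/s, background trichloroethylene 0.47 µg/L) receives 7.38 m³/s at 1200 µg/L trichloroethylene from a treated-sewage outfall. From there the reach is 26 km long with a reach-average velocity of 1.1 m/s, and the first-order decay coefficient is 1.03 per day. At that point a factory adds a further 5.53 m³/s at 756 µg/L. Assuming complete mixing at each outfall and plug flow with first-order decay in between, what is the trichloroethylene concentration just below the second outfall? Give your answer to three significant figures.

Mass balance: C = (48.70·0.4700 + 7.380·1200) / 56.08 = 8879/56.08 = 158.3 µg/L; combined flow 56.08 m³/s.
Travel time t = 26·1000 / 1.1 = 23640 s = 6.566 h.
Applying C = C₀e^(−kt): 158.3 × 0.7544 = 119.4 µg/L.
Second outfall: C = (56.08·119.4 + 5.530·756.0)/61.61 = 176.6 µg/L.

177 µg/L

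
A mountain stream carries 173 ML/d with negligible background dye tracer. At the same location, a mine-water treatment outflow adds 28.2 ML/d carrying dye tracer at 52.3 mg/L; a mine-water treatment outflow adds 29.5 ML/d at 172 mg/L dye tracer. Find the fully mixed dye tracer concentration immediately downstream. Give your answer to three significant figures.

Mass balance: C = (173.0·0 + 28.20·52.30 + 29.50·172.0) / 230.7 = 6549/230.7 = 28.39 mg/L.

28.4 mg/L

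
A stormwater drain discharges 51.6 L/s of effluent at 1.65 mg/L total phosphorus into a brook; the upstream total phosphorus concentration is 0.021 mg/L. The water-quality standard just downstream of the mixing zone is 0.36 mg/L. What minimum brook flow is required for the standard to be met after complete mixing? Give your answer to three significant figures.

196 L/s

Set C_mix = 0.36: (Q·0.02100 + 51.60·1.650) / (Q + 51.60) = 0.36
→ Q = 51.60·(1.650 − 0.36)/(0.36 − 0.02100) = 196.4 L/s.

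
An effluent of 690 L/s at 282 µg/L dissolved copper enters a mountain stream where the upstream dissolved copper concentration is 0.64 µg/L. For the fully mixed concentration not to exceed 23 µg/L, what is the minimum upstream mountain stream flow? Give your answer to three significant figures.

7990 L/s

Set C_mix = 23: (Q·0.6400 + 690.0·282.0) / (Q + 690.0) = 23
→ Q = 690.0·(282.0 − 23)/(23 − 0.6400) = 7992 L/s.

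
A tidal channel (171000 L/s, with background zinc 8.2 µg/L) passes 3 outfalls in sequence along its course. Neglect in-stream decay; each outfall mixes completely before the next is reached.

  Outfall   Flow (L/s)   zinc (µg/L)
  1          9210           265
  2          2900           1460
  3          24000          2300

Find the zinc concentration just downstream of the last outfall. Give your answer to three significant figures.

Below outfall 1: Q → 180200 L/s, C = (171000·8.200 + 9210·265.0)/180200 = 21.32 µg/L.
Below outfall 2: Q → 183100 L/s, C = (180200·21.32 + 2900·1460)/183100 = 44.11 µg/L.
Below outfall 3: Q → 207100 L/s, C = (183100·44.11 + 24000·2300)/207100 = 305.5 µg/L.

306 µg/L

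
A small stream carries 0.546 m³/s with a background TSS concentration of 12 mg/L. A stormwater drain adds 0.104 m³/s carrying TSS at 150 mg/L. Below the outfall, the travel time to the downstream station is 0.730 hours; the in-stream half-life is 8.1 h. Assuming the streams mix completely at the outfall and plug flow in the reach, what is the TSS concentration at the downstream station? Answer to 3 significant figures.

Conservation of mass: C = (0.5460·12.00 + 0.1040·150.0) / 0.6500 = 22.15/0.6500 = 34.08 mg/L.
Half-life 8.1 h → k = ln 2 / 8.1 = 0.08557 h⁻¹ = 2.054 d⁻¹.
First-order decay: C = 34.08·exp(−k·t) = 34.08·0.9394 = 32.02 mg/L.

32.0 mg/L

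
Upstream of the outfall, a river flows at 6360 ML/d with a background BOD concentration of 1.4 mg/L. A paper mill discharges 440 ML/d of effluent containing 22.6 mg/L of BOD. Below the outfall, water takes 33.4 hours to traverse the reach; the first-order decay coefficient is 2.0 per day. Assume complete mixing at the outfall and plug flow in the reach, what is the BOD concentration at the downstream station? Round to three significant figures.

0.171 mg/L

Conservation of mass: C = (6360·1.400 + 440.0·22.60) / 6800 = 18850/6800 = 2.772 mg/L.
Decay over the reach: 2.772·exp(−kt) = 2.772·0.06183 = 0.1714 mg/L.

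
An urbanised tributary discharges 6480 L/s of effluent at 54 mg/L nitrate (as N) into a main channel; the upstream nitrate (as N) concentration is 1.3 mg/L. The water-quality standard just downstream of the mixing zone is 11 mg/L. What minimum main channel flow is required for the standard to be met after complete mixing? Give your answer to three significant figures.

Set C_mix = 11: (Q·1.300 + 6480·54.00) / (Q + 6480) = 11
→ Q = 6480·(54.00 − 11)/(11 − 1.300) = 28730 L/s.

28700 L/s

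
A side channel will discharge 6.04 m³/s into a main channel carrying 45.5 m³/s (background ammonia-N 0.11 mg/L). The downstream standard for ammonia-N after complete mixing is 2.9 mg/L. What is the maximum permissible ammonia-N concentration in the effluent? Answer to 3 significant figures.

At the limit, (Qr·Cr + Qe·Cₑ)/(Qr + Qe) = 2.9:
Cₑ = (51.54·2.9 − 45.50·0.1100) / 6.040 = 23.92 mg/L.

23.9 mg/L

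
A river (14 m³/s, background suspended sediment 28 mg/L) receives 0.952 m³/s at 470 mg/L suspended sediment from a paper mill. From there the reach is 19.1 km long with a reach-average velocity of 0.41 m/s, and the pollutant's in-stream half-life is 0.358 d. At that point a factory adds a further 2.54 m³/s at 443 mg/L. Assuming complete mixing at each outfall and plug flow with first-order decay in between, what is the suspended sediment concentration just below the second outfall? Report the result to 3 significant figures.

Mixed concentration C = ΣQC/ΣQ = (14.00·28.00 + 0.9520·470.0) / 14.95 = 839.4/14.95 = 56.14 mg/L; combined flow 14.95 m³/s.
Travel time t = 19.1·1000 / 0.41 = 46590 s = 12.94 h.
Half-life 0.358 d → k = ln 2 / 0.358 = 1.936 d⁻¹.
After decay, C = 56.14 × e^(−kt) = 56.14 × 0.3521 = 19.77 mg/L.
At the second outfall, C = (14.95·19.77 + 2.540·443.0) / (14.95 + 2.540) = 81.22 mg/L.

81.2 mg/L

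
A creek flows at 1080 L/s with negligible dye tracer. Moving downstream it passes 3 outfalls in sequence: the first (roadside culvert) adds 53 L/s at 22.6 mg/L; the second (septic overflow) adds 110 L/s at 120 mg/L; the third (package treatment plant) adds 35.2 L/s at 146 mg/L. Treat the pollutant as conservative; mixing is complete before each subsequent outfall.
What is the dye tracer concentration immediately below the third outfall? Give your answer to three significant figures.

Below outfall 1: Q → 1133 L/s, C = (1080·0 + 53.00·22.60)/1133 = 1.057 mg/L.
Below outfall 2: Q → 1243 L/s, C = (1133·1.057 + 110.0·120.0)/1243 = 11.58 mg/L.
Below outfall 3: Q → 1278 L/s, C = (1243·11.58 + 35.20·146.0)/1278 = 15.28 mg/L.

15.3 mg/L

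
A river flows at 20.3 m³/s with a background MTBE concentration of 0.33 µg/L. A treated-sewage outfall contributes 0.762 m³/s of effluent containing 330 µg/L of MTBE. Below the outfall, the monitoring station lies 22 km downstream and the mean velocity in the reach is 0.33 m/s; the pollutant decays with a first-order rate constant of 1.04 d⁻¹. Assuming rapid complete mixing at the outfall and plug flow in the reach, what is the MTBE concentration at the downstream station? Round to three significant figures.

5.49 µg/L

Mixed concentration C = ΣQC/ΣQ = (20.30·0.3300 + 0.7620·330.0) / 21.06 = 258.2/21.06 = 12.26 µg/L.
Travel time t = 22·1000 / 0.33 = 66670 s = 18.52 h.
First-order decay: C = 12.26·exp(−k·t) = 12.26·0.4482 = 5.494 µg/L.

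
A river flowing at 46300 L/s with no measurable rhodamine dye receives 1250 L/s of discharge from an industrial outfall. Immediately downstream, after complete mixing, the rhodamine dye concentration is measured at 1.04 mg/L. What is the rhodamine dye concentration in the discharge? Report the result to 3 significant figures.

39.6 mg/L

Mass balance: 46300·0 + 1250·Cₑ = 47550·1.040
→ Cₑ = (47550·1.040 − 46300·0) / 1250 = 39.56 mg/L.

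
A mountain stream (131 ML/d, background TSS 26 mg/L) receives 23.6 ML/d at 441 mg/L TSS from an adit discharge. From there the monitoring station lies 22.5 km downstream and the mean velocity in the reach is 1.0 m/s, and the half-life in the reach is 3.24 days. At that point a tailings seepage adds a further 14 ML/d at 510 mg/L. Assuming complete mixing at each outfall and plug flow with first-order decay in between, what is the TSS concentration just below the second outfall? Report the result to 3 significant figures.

Conservation of mass: C = (131.0·26.00 + 23.60·441.0) / 154.6 = 13810/154.6 = 89.35 mg/L; combined flow 154.6 ML/d.
Travel time t = 22.5·1000 / 1.0 = 22500 s = 6.250 h.
Half-life 3.24 d → k = ln 2 / 3.24 = 0.2139 d⁻¹.
After decay, C = 89.35 × e^(−kt) = 89.35 × 0.9458 = 84.51 mg/L.
Second outfall: C = (154.6·84.51 + 14.00·510.0)/168.6 = 119.8 mg/L.

120 mg/L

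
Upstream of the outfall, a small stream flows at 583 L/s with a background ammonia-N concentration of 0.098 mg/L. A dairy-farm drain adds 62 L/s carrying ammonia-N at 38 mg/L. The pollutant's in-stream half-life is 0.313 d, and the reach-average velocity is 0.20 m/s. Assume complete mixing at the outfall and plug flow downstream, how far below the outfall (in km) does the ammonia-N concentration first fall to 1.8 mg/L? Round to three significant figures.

5.71 km

After mixing, C = (583.0·0.09800 + 62.00·38.00) / 645.0 = 2413/645.0 = 3.741 mg/L.
Half-life 0.313 d → k = ln 2 / 0.313 = 2.215 d⁻¹.
Set 3.741·exp(−k·t) = 1.8 → t = ln(3.741/1.8)/k = 28550 s = 7.929 h.
Distance = v·t = 0.20·28550 = 5709 m = 5.709 km.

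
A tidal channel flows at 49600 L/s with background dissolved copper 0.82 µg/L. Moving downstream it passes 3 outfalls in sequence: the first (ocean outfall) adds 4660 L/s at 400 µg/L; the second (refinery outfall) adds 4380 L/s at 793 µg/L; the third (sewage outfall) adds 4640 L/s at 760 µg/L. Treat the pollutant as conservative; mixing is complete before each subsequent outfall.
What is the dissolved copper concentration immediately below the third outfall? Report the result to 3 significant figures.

141 µg/L

After outfall 1: Q = 49600 + 4660 = 54260 L/s; C = (49600·0.8200 + 4660·400.0)/54260 = 35.10 µg/L.
After outfall 2: Q = 54260 + 4380 = 58640 L/s; C = (54260·35.10 + 4380·793.0)/58640 = 91.71 µg/L.
After outfall 3: Q = 58640 + 4640 = 63280 L/s; C = (58640·91.71 + 4640·760.0)/63280 = 140.7 µg/L.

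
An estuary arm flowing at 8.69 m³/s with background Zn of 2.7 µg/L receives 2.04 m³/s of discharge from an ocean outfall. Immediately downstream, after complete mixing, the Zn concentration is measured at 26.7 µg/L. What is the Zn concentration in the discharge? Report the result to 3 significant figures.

Mass balance: 8.690·2.700 + 2.040·Cₑ = 10.73·26.70
→ Cₑ = (10.73·26.70 − 8.690·2.700) / 2.040 = 128.9 µg/L.

129 µg/L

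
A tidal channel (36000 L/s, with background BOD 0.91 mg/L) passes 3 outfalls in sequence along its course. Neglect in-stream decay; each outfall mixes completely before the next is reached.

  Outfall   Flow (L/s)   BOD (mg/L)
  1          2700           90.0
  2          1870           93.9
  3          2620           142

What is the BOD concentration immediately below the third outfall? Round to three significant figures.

19.1 mg/L

After outfall 1: Q = 36000 + 2700 = 38700 L/s; C = (36000·0.9100 + 2700·90.00)/38700 = 7.126 mg/L.
After outfall 2: Q = 38700 + 1870 = 40570 L/s; C = (38700·7.126 + 1870·93.90)/40570 = 11.13 mg/L.
After outfall 3: Q = 40570 + 2620 = 43190 L/s; C = (40570·11.13 + 2620·142.0)/43190 = 19.06 mg/L.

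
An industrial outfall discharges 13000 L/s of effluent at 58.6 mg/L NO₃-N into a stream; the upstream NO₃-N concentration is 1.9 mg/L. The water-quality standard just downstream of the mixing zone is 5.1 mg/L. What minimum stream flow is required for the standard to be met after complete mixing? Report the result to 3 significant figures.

217000 L/s

Set C_mix = 5.1: (Q·1.900 + 13000·58.60) / (Q + 13000) = 5.1
→ Q = 13000·(58.60 − 5.1)/(5.1 − 1.900) = 217300 L/s.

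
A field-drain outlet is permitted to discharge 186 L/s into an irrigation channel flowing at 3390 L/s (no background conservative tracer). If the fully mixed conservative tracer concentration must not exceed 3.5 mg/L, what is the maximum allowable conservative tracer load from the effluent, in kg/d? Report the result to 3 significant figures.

Mass balance at the limit: 3390·0 + 186.0·Cₑ = 3576·3.5 → Cₑ = 67.29 mg/L.
186.0 L/s = 0.1860 m³/s. Load = 0.1860 m³/s × 67.29 g/m³ × 86 400 s/d = 1081 kg/d.

1080 kg/d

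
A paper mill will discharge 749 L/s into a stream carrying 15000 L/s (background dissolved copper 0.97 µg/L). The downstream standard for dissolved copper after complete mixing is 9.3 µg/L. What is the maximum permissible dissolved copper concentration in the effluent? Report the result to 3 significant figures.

176 µg/L

At the limit, (Qr·Cr + Qe·Cₑ)/(Qr + Qe) = 9.3:
Cₑ = (15750·9.3 − 15000·0.9700) / 749.0 = 176.1 µg/L.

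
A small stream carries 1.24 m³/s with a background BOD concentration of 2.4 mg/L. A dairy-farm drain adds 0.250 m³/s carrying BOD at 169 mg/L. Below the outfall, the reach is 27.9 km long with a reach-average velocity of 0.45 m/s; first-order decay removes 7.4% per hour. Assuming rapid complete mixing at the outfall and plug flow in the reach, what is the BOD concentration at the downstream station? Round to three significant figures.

Flow-weighted average: C = (1.240·2.400 + 0.2500·169.0) / 1.490 = 45.23/1.490 = 30.35 mg/L.
Travel time t = 27.9·1000 / 0.45 = 62000 s = 17.22 h.
7.4%/h lost → k = −ln(1 − 0.074) = 0.07688 h⁻¹.
Decay over the reach: 30.35·exp(−kt) = 30.35·0.2661 = 8.075 mg/L.

8.08 mg/L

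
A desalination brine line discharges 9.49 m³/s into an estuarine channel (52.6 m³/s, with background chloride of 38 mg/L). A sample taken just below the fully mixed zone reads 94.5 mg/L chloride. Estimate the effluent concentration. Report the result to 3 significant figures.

408 mg/L

Mass balance: 52.60·38.00 + 9.490·Cₑ = 62.09·94.50
→ Cₑ = (62.09·94.50 − 52.60·38.00) / 9.490 = 407.7 mg/L.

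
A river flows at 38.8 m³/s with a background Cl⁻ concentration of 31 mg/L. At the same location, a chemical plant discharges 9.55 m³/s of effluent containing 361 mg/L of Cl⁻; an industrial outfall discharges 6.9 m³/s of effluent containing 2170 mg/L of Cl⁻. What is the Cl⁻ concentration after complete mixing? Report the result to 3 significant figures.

355 mg/L

Conservation of mass: C = (38.80·31.00 + 9.550·361.0 + 6.900·2170) / 55.25 = 19620/55.25 = 355.2 mg/L.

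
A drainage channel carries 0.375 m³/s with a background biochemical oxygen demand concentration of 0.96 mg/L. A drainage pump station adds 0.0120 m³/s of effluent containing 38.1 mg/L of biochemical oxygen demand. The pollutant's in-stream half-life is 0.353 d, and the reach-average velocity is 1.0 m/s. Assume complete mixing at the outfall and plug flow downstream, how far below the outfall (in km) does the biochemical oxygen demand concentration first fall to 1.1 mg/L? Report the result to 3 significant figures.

After mixing, C = (0.3750·0.9600 + 0.01200·38.10) / 0.3870 = 0.8172/0.3870 = 2.112 mg/L.
Half-life 0.353 d → k = ln 2 / 0.353 = 1.964 d⁻¹.
Set 2.112·exp(−k·t) = 1.1 → t = ln(2.112/1.1)/k = 28700 s = 7.971 h.
Distance = v·t = 1.0·28700 = 28700 m = 28.70 km.

28.7 km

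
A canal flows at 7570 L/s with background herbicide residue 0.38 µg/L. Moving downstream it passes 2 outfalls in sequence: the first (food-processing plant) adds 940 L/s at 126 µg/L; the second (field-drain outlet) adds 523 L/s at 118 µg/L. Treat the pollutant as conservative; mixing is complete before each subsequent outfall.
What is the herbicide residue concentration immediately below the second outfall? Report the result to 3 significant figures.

Below outfall 1: Q → 8510 L/s, C = (7570·0.3800 + 940.0·126.0)/8510 = 14.26 µg/L.
Below outfall 2: Q → 9033 L/s, C = (8510·14.26 + 523.0·118.0)/9033 = 20.26 µg/L.

20.3 µg/L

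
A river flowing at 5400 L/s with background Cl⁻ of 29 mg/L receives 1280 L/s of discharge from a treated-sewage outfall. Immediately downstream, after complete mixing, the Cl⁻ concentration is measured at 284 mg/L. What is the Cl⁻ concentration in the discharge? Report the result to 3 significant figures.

Mass balance: 5400·29.00 + 1280·Cₑ = 6680·284.0
→ Cₑ = (6680·284.0 − 5400·29.00) / 1280 = 1360 mg/L.

1360 mg/L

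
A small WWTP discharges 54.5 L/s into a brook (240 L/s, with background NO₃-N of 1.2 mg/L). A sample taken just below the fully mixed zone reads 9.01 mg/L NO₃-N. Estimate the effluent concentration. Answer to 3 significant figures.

Mass balance: 240.0·1.200 + 54.50·Cₑ = 294.5·9.010
→ Cₑ = (294.5·9.010 − 240.0·1.200) / 54.50 = 43.40 mg/L.

43.4 mg/L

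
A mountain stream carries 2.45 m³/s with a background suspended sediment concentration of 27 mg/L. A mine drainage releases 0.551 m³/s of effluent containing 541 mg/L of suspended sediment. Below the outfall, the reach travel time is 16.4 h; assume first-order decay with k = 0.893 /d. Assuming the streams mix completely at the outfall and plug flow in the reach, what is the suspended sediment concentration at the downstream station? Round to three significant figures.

65.9 mg/L

Mass balance: C = (2.450·27.00 + 0.5510·541.0) / 3.001 = 364.2/3.001 = 121.4 mg/L.
First-order decay: C = 121.4·exp(−k·t) = 121.4·0.5432 = 65.93 mg/L.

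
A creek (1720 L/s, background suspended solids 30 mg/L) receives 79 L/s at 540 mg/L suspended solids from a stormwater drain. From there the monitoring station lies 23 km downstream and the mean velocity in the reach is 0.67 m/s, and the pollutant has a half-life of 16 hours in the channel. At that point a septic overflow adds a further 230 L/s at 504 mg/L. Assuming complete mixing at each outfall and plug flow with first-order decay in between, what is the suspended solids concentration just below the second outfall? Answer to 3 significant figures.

87.9 mg/L

Mass balance: C = (1720·30.00 + 79.00·540.0) / 1799 = 94260/1799 = 52.40 mg/L; combined flow 1799 L/s.
Travel time t = 23·1000 / 0.67 = 34330 s = 9.536 h.
Half-life 16 h → k = ln 2 / 16 = 0.04332 h⁻¹ = 1.040 d⁻¹.
First-order decay: C = 52.40·exp(−k·t) = 52.40·0.6616 = 34.66 mg/L.
Second outfall: C = (1799·34.66 + 230.0·504.0)/2029 = 87.87 mg/L.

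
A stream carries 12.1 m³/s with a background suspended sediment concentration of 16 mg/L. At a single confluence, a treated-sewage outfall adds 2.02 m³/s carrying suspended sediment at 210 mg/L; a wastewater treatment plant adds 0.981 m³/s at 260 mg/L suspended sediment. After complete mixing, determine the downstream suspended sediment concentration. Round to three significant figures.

Mass balance: C = (12.10·16.00 + 2.020·210.0 + 0.9810·260.0) / 15.10 = 872.9/15.10 = 57.80 mg/L.

57.8 mg/L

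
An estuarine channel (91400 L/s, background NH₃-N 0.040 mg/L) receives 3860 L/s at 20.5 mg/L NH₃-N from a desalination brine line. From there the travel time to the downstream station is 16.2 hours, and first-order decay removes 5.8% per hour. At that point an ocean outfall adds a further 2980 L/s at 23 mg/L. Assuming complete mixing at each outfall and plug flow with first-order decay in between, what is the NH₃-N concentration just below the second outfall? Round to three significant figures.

1.02 mg/L

Conservation of mass: C = (91400·0.04000 + 3860·20.50) / 95260 = 82790/95260 = 0.8691 mg/L; combined flow 95260 L/s.
5.8%/h lost → k = −ln(1 − 0.058) = 0.05975 h⁻¹.
Applying C = C₀e^(−kt): 0.8691 × 0.3799 = 0.3301 mg/L.
At the second outfall, C = (95260·0.3301 + 2980·23.00) / (95260 + 2980) = 1.018 mg/L.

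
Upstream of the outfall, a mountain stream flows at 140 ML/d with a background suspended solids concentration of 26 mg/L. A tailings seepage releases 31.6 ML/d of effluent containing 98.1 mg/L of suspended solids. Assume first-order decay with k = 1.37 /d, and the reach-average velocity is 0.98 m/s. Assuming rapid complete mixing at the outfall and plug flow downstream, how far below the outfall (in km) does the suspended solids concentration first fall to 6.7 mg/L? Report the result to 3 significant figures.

109 km

Conservation of mass: C = (140.0·26.00 + 31.60·98.10) / 171.6 = 6740/171.6 = 39.28 mg/L.
Set 39.28·exp(−k·t) = 6.7 → t = ln(39.28/6.7)/k = 111500 s = 30.98 h.
Distance = v·t = 0.98·111500 = 109300 m = 109.3 km.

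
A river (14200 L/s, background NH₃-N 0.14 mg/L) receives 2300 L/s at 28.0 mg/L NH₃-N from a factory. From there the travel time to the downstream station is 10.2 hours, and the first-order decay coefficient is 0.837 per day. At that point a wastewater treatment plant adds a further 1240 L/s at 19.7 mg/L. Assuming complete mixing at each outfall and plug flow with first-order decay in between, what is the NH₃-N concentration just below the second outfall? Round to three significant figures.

4.00 mg/L

After mixing, C = (14200·0.1400 + 2300·28.00) / 16500 = 66390/16500 = 4.024 mg/L; combined flow 16500 L/s.
Applying C = C₀e^(−kt): 4.024 × 0.7007 = 2.819 mg/L.
At the second outfall, C = (16500·2.819 + 1240·19.70) / (16500 + 1240) = 3.999 mg/L.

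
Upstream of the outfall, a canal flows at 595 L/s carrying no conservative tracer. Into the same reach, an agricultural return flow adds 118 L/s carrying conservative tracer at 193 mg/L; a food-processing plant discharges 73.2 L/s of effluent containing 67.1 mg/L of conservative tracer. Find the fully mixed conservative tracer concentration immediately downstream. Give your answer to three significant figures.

Conservation of mass: C = (595.0·0 + 118.0·193.0 + 73.20·67.10) / 786.2 = 27690/786.2 = 35.21 mg/L.

35.2 mg/L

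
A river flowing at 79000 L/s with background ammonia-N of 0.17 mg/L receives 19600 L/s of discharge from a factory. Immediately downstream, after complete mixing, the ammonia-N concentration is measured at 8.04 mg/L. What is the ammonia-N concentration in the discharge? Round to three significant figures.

39.8 mg/L

Mass balance: 79000·0.1700 + 19600·Cₑ = 98600·8.040
→ Cₑ = (98600·8.040 − 79000·0.1700) / 19600 = 39.76 mg/L.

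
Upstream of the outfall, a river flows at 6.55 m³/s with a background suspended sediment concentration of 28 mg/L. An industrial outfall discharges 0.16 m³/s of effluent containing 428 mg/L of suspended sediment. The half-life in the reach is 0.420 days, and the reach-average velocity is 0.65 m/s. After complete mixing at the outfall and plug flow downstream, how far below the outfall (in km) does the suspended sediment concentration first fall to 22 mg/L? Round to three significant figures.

18.2 km

Flow-weighted average: C = (6.550·28.00 + 0.1600·428.0) / 6.710 = 251.9/6.710 = 37.54 mg/L.
Half-life 0.420 d → k = ln 2 / 0.420 = 1.650 d⁻¹.
Set 37.54·exp(−k·t) = 22 → t = ln(37.54/22)/k = 27970 s = 7.770 h.
Distance = v·t = 0.65·27970 = 18180 m = 18.18 km.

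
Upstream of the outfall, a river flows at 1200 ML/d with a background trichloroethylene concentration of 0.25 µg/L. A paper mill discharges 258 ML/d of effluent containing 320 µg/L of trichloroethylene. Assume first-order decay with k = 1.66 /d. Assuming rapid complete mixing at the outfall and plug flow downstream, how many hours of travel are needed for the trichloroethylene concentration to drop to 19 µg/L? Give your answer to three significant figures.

After mixing, C = (1200·0.2500 + 258.0·320.0) / 1458 = 82860/1458 = 56.83 µg/L.
56.83·exp(−k·t) = 19 → t = ln(56.83/19)/k = 57030 s = 15.84 h.

15.8 h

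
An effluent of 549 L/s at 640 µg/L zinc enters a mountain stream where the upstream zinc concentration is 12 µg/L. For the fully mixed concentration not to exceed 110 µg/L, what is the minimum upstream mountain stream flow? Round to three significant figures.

2970 L/s

Set C_mix = 110: (Q·12.00 + 549.0·640.0) / (Q + 549.0) = 110
→ Q = 549.0·(640.0 − 110)/(110 − 12.00) = 2969 L/s.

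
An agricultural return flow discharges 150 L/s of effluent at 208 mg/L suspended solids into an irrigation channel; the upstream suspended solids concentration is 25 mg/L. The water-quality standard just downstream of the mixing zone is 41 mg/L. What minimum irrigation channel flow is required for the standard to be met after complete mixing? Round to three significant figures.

1570 L/s

Set C_mix = 41: (Q·25.00 + 150.0·208.0) / (Q + 150.0) = 41
→ Q = 150.0·(208.0 − 41)/(41 − 25.00) = 1566 L/s.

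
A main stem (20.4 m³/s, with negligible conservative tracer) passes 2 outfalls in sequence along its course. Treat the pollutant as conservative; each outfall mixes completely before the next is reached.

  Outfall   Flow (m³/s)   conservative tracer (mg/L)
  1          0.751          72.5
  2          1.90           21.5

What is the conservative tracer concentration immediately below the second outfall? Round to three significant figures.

4.13 mg/L

Outfall 1: combined Q = 21.15 m³/s; C = (20.40·0 + 0.7510·72.50)/21.15 = 2.574 mg/L.
Outfall 2: combined Q = 23.05 m³/s; C = (21.15·2.574 + 1.900·21.50)/23.05 = 4.134 mg/L.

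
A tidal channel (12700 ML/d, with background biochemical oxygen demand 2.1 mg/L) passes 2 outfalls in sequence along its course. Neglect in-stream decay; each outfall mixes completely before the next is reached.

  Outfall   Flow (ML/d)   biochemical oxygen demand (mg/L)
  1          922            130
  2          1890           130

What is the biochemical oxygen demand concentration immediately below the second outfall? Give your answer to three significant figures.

25.3 mg/L

Below outfall 1: Q → 13620 ML/d, C = (12700·2.100 + 922.0·130.0)/13620 = 10.76 mg/L.
Below outfall 2: Q → 15510 ML/d, C = (13620·10.76 + 1890·130.0)/15510 = 25.29 mg/L.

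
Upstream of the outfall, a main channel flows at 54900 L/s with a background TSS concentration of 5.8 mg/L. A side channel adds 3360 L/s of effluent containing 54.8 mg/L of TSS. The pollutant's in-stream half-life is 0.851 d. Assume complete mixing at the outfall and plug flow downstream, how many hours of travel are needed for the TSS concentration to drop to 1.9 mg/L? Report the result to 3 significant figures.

44.6 h

Conservation of mass: C = (54900·5.800 + 3360·54.80) / 58260 = 502500/58260 = 8.626 mg/L.
Half-life 0.851 d → k = ln 2 / 0.851 = 0.8145 d⁻¹.
8.626·exp(−k·t) = 1.9 → t = ln(8.626/1.9)/k = 160500 s = 44.58 h.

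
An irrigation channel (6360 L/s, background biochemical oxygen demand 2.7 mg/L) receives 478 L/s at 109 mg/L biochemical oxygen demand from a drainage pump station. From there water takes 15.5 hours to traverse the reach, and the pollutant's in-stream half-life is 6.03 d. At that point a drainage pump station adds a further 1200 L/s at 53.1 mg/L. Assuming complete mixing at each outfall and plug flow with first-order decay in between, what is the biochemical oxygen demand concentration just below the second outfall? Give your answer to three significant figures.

Mass balance: C = (6360·2.700 + 478.0·109.0) / 6838 = 69270/6838 = 10.13 mg/L; combined flow 6838 L/s.
Half-life 6.03 d → k = ln 2 / 6.03 = 0.1149 d⁻¹.
Applying C = C₀e^(−kt): 10.13 × 0.9285 = 9.406 mg/L.
Second outfall: C = (6838·9.406 + 1200·53.10)/8038 = 15.93 mg/L.

15.9 mg/L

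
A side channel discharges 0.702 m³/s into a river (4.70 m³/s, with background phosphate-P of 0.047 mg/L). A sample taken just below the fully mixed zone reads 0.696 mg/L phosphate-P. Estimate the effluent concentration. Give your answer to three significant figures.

Mass balance: 4.700·0.04700 + 0.7020·Cₑ = 5.402·0.6960
→ Cₑ = (5.402·0.6960 − 4.700·0.04700) / 0.7020 = 5.041 mg/L.

5.04 mg/L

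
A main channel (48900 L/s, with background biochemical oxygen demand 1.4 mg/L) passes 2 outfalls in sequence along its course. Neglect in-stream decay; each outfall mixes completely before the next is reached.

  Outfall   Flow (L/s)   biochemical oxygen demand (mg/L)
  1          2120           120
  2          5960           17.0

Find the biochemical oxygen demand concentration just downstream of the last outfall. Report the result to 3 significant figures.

After outfall 1: Q = 48900 + 2120 = 51020 L/s; C = (48900·1.400 + 2120·120.0)/51020 = 6.328 mg/L.
After outfall 2: Q = 51020 + 5960 = 56980 L/s; C = (51020·6.328 + 5960·17.00)/56980 = 7.444 mg/L.

7.44 mg/L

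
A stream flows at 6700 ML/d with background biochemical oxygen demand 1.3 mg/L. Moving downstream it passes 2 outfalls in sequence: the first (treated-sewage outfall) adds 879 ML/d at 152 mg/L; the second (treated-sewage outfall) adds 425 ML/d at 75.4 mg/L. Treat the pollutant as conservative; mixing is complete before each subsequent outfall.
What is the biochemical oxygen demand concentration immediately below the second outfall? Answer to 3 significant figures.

Outfall 1: combined Q = 7579 ML/d; C = (6700·1.300 + 879.0·152.0)/7579 = 18.78 mg/L.
Outfall 2: combined Q = 8004 ML/d; C = (7579·18.78 + 425.0·75.40)/8004 = 21.78 mg/L.

21.8 mg/L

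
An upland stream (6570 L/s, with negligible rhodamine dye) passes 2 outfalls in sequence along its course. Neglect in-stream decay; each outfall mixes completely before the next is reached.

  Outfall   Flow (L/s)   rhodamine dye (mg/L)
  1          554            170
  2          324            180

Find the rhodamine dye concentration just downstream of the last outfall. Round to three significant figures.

Outfall 1: combined Q = 7124 L/s; C = (6570·0 + 554.0·170.0)/7124 = 13.22 mg/L.
Outfall 2: combined Q = 7448 L/s; C = (7124·13.22 + 324.0·180.0)/7448 = 20.48 mg/L.

20.5 mg/L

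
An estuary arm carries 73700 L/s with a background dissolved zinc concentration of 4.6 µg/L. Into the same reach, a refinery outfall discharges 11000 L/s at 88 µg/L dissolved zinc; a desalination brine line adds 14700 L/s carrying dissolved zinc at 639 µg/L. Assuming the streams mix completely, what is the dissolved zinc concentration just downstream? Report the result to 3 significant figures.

Mass balance: C = (73700·4.600 + 11000·88.00 + 14700·639.0) / 99400 = 10700000/99400 = 107.6 µg/L.

108 µg/L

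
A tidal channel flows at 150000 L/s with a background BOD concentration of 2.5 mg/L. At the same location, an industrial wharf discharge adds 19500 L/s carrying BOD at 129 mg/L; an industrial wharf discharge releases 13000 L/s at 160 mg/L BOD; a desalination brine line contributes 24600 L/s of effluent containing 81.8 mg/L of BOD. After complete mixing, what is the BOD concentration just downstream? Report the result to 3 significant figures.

33.7 mg/L

After mixing, C = (150000·2.500 + 19500·129.0 + 13000·160.0 + 24600·81.80) / 207100 = 6983000/207100 = 33.72 mg/L.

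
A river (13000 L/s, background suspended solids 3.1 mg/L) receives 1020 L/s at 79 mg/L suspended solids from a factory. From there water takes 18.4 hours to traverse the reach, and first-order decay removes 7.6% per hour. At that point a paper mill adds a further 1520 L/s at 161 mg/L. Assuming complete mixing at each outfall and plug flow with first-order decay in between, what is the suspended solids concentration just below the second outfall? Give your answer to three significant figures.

Mass balance: C = (13000·3.100 + 1020·79.00) / 14020 = 120900/14020 = 8.622 mg/L; combined flow 14020 L/s.
7.6%/h lost → k = −ln(1 − 0.076) = 0.07904 h⁻¹.
After decay, C = 8.622 × e^(−kt) = 8.622 × 0.2335 = 2.014 mg/L.
At the second outfall, C = (14020·2.014 + 1520·161.0) / (14020 + 1520) = 17.56 mg/L.

17.6 mg/L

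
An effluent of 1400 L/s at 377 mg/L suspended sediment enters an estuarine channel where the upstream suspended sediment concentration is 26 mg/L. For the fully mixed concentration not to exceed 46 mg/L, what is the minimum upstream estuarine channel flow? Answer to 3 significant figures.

Set C_mix = 46: (Q·26.00 + 1400·377.0) / (Q + 1400) = 46
→ Q = 1400·(377.0 − 46)/(46 − 26.00) = 23170 L/s.

23200 L/s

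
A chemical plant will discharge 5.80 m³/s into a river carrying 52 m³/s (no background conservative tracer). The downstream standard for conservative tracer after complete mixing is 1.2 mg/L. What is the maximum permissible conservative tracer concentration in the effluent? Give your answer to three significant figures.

At the limit, (Qr·Cr + Qe·Cₑ)/(Qr + Qe) = 1.2:
Cₑ = (57.80·1.2 − 52.00·0) / 5.800 = 11.96 mg/L.

12.0 mg/L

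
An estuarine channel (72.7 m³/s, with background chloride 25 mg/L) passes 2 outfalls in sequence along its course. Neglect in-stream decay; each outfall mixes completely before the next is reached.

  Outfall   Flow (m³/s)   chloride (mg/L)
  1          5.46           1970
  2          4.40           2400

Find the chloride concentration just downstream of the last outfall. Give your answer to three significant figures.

Outfall 1: combined Q = 78.16 m³/s; C = (72.70·25.00 + 5.460·1970)/78.16 = 160.9 mg/L.
Outfall 2: combined Q = 82.56 m³/s; C = (78.16·160.9 + 4.400·2400)/82.56 = 280.2 mg/L.

280 mg/L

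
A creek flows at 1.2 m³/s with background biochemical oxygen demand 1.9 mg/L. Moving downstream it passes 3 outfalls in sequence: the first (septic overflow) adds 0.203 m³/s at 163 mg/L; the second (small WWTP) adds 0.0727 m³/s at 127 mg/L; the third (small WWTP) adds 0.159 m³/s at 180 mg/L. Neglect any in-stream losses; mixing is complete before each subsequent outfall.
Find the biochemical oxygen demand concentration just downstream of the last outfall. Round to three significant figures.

44.8 mg/L

Below outfall 1: Q → 1.403 m³/s, C = (1.200·1.900 + 0.2030·163.0)/1.403 = 25.21 mg/L.
Below outfall 2: Q → 1.476 m³/s, C = (1.403·25.21 + 0.07270·127.0)/1.476 = 30.22 mg/L.
Below outfall 3: Q → 1.635 m³/s, C = (1.476·30.22 + 0.1590·180.0)/1.635 = 44.79 mg/L.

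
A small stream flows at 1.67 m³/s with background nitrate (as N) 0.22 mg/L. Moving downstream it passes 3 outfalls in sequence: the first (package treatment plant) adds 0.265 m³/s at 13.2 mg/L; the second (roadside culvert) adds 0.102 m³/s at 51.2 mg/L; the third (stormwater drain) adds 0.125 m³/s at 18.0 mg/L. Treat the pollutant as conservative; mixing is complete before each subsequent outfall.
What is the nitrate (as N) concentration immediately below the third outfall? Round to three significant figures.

5.24 mg/L

Outfall 1: combined Q = 1.935 m³/s; C = (1.670·0.2200 + 0.2650·13.20)/1.935 = 1.998 mg/L.
Outfall 2: combined Q = 2.037 m³/s; C = (1.935·1.998 + 0.1020·51.20)/2.037 = 4.461 mg/L.
Outfall 3: combined Q = 2.162 m³/s; C = (2.037·4.461 + 0.1250·18.00)/2.162 = 5.244 mg/L.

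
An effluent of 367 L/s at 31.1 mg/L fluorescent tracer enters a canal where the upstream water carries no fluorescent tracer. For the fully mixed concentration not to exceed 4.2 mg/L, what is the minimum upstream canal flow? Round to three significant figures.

Set C_mix = 4.2: (Q·0 + 367.0·31.10) / (Q + 367.0) = 4.2
→ Q = 367.0·(31.10 − 4.2)/(4.2 − 0) = 2351 L/s.

2350 L/s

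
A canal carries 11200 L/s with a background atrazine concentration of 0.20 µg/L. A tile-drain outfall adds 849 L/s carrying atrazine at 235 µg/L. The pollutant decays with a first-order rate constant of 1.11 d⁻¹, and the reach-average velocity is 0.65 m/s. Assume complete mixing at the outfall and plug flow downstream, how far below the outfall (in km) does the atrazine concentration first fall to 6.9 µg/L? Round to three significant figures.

Flow-weighted average: C = (11200·0.2000 + 849.0·235.0) / 12050 = 201800/12050 = 16.74 µg/L.
Set 16.74·exp(−k·t) = 6.9 → t = ln(16.74/6.9)/k = 69010 s = 19.17 h.
Distance = v·t = 0.65·69010 = 44850 m = 44.85 km.

44.9 km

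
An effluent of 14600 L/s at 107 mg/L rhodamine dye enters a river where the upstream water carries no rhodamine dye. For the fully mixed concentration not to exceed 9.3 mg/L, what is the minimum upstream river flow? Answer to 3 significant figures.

153000 L/s

Set C_mix = 9.3: (Q·0 + 14600·107.0) / (Q + 14600) = 9.3
→ Q = 14600·(107.0 − 9.3)/(9.3 − 0) = 153400 L/s.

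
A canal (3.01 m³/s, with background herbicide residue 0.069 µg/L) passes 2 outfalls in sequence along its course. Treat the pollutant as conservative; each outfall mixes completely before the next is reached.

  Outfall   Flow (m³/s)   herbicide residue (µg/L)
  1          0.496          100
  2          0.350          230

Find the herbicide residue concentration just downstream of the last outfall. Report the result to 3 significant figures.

After outfall 1: Q = 3.010 + 0.4960 = 3.506 m³/s; C = (3.010·0.06900 + 0.4960·100.0)/3.506 = 14.21 µg/L.
After outfall 2: Q = 3.506 + 0.3500 = 3.856 m³/s; C = (3.506·14.21 + 0.3500·230.0)/3.856 = 33.79 µg/L.

33.8 µg/L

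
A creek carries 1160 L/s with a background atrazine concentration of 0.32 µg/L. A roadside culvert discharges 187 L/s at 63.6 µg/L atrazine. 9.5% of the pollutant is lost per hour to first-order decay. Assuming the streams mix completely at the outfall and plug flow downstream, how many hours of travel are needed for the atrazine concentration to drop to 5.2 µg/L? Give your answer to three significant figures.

Conservation of mass: C = (1160·0.3200 + 187.0·63.60) / 1347 = 12260/1347 = 9.105 µg/L.
9.5%/h lost → k = −ln(1 − 0.095) = 0.09982 h⁻¹.
9.105·exp(−k·t) = 5.2 → t = ln(9.105/5.2)/k = 20200 s = 5.612 h.

5.61 h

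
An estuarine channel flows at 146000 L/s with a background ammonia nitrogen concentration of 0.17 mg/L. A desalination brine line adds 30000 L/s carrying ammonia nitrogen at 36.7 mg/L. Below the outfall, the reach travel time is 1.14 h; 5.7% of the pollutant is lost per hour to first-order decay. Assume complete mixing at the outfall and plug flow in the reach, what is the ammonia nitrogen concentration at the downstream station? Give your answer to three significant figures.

5.98 mg/L

Conservation of mass: C = (146000·0.1700 + 30000·36.70) / 176000 = 1126000/176000 = 6.397 mg/L.
5.7%/h lost → k = −ln(1 − 0.057) = 0.05869 h⁻¹.
Applying C = C₀e^(−kt): 6.397 × 0.9353 = 5.983 mg/L.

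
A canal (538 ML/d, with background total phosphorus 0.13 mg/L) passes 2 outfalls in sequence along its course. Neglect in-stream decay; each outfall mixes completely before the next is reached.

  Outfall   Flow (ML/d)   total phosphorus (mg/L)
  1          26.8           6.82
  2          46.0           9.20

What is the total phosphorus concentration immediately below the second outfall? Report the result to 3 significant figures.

1.11 mg/L

Outfall 1: combined Q = 564.8 ML/d; C = (538.0·0.1300 + 26.80·6.820)/564.8 = 0.4474 mg/L.
Outfall 2: combined Q = 610.8 ML/d; C = (564.8·0.4474 + 46.00·9.200)/610.8 = 1.107 mg/L.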